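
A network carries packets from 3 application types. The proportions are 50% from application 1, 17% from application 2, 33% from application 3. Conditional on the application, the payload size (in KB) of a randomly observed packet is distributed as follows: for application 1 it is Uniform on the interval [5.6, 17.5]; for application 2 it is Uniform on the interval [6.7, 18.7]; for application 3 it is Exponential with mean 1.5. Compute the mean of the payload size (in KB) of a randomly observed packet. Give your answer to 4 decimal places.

Component means — 1: 11.55; 2: 12.7; 3: 1.5.
E[X] = 0.5·11.55 + 0.17·12.7 + 0.33·1.5 = 8.429.

8.4290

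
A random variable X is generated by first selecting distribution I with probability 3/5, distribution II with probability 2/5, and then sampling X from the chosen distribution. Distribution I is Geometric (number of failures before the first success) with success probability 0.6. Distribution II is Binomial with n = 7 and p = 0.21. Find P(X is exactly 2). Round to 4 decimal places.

Conditional on each component, P(X = 2): I: 0.096; II: 0.284966.
By total probability, P(X = 2) = 0.6·0.096 + 0.4·0.284966 = 0.171586.

0.1716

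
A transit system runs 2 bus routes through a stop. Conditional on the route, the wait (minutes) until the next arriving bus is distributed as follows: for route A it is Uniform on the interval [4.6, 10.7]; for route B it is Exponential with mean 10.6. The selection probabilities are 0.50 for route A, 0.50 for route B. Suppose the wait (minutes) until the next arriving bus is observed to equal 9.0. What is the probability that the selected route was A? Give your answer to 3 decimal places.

0.802

Likelihoods f(9.0 | ·): A: 0.163934; B: 0.0403602.
Posterior ∝ prior × likelihood. Numerator for A: 0.5·0.163934 = 0.0819672.
Normalizing constant: 0.5·0.163934 + 0.5·0.0403602 = 0.102147.
P(A | observation) = 0.0819672 / 0.102147 = 0.802441.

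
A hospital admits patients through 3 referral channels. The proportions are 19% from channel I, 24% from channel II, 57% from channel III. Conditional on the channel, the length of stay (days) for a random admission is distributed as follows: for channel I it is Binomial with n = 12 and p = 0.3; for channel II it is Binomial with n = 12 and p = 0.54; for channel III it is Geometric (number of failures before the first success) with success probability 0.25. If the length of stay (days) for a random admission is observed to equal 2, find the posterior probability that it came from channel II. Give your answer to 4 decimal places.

0.0172

Likelihoods P(X=2 | ·): I: 0.16779; II: 0.00816413; III: 0.140625.
Posterior ∝ prior × likelihood. Numerator for II: 0.24·0.00816413 = 0.00195939.
Normalizing constant: 0.19·0.16779 + 0.24·0.00816413 + 0.57·0.140625 = 0.113996.
P(II | observation) = 0.00195939 / 0.113996 = 0.0171883.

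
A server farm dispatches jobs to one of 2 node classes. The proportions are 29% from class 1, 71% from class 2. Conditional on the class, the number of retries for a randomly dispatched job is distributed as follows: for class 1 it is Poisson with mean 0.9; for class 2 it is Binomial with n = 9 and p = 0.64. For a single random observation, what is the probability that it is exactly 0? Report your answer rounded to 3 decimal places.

0.118

Conditional on each class, P(X = 0): 1: 0.40657; 2: 0.00010156.
By total probability, P(X = 0) = 0.29·0.40657 + 0.71·0.00010156 = 0.117977.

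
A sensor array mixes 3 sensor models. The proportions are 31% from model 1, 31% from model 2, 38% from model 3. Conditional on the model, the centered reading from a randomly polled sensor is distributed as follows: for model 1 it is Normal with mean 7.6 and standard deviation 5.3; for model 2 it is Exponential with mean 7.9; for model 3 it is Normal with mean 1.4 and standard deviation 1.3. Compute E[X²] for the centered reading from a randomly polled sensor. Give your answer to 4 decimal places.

For each component E[X²] = Var + (mean)², giving 1: 85.85; 2: 124.82; 3: 3.65.
Overall E[X²] = 0.31·85.85 + 0.31·124.82 + 0.38·3.65 = 66.6947.

66.6947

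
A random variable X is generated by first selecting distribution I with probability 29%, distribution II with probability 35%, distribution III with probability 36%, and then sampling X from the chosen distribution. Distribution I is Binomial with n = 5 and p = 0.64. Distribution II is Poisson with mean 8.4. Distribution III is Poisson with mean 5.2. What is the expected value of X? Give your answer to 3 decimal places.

5.740

Component means — I: 3.2; II: 8.4; III: 5.2.
E[X] = 0.29·3.2 + 0.35·8.4 + 0.36·5.2 = 5.74.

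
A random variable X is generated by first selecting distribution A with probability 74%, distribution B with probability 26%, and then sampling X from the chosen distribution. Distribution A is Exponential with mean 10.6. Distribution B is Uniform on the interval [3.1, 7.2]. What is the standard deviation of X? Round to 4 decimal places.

9.4459

Per component, A: μ=10.6, E[X²]=224.72; B: μ=5.15, E[X²]=27.9233.
E[X] = 0.74·10.6 + 0.26·5.15 = 9.183.
E[X²] = 0.74·224.72 + 0.26·27.9233 = 173.553.
Var(X) = E[X²] − (E[X])² = 173.553 − 84.3275 = 89.2254.
SD(X) = √89.2254 = 9.44592.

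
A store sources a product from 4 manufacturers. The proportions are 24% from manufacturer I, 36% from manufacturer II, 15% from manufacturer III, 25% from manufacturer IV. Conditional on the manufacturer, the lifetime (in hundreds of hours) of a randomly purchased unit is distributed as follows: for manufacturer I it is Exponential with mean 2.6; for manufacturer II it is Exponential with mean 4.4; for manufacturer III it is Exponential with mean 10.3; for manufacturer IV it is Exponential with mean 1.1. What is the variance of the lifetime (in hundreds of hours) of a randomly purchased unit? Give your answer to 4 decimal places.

Per component, I: μ=2.6, E[X²]=13.52; II: μ=4.4, E[X²]=38.72; III: μ=10.3, E[X²]=212.18; IV: μ=1.1, E[X²]=2.42.
E[X] = 0.24·2.6 + 0.36·4.4 + 0.15·10.3 + 0.25·1.1 = 4.028.
E[X²] = 0.24·13.52 + 0.36·38.72 + 0.15·212.18 + 0.25·2.42 = 49.616.
Var(X) = E[X²] − (E[X])² = 49.616 − 16.2248 = 33.3912.

33.3912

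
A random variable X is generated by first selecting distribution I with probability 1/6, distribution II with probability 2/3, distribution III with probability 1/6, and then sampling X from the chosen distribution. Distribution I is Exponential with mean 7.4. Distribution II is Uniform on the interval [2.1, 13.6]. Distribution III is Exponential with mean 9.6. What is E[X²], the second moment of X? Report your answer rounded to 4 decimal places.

97.4022

For each component E[X²] = Var + (mean)², giving I: 109.52; II: 72.6433; III: 184.32.
Overall E[X²] = 0.166667·109.52 + 0.666667·72.6433 + 0.166667·184.32 = 97.4022.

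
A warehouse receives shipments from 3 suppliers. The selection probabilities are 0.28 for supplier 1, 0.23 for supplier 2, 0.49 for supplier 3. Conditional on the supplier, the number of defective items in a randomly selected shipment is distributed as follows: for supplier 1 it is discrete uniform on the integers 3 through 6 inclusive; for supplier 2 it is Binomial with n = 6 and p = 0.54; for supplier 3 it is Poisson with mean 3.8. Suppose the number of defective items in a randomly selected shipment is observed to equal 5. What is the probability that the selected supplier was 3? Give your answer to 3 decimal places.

Likelihoods P(X=5 | ·): 1: 0.25; 2: 0.12673; 3: 0.147713.
Posterior ∝ prior × likelihood. Numerator for 3: 0.49·0.147713 = 0.0723792.
Normalizing constant: 0.28·0.25 + 0.23·0.12673 + 0.49·0.147713 = 0.171527.
P(3 | observation) = 0.0723792 / 0.171527 = 0.42197.

0.422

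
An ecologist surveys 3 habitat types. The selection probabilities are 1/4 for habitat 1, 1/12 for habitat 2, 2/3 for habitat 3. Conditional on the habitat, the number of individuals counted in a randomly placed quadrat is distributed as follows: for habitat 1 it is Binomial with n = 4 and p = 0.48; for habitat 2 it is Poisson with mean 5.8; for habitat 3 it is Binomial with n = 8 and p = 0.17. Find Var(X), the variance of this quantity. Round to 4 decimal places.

Per component, 1: μ=1.92, E[X²]=4.6848; 2: μ=5.8, E[X²]=39.44; 3: μ=1.36, E[X²]=2.9784.
E[X] = 0.25·1.92 + 0.0833333·5.8 + 0.666667·1.36 = 1.87.
E[X²] = 0.25·4.6848 + 0.0833333·39.44 + 0.666667·2.9784 = 6.44347.
Var(X) = E[X²] − (E[X])² = 6.44347 − 3.4969 = 2.94657.

2.9466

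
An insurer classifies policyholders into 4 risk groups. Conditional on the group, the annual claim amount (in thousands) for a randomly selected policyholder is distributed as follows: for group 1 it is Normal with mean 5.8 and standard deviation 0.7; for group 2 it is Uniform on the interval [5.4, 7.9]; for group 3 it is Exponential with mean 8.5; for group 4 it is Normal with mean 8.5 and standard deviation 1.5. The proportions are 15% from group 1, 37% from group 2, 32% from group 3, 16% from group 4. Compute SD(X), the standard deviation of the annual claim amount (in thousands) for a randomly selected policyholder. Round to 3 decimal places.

Per component, 1: μ=5.8, E[X²]=34.13; 2: μ=6.65, E[X²]=44.7433; 3: μ=8.5, E[X²]=144.5; 4: μ=8.5, E[X²]=74.5.
E[X] = 0.15·5.8 + 0.37·6.65 + 0.32·8.5 + 0.16·8.5 = 7.4105.
E[X²] = 0.15·34.13 + 0.37·44.7433 + 0.32·144.5 + 0.16·74.5 = 79.8345.
Var(X) = E[X²] − (E[X])² = 79.8345 − 54.9155 = 24.919.
SD(X) = √24.919 = 4.9919.

4.992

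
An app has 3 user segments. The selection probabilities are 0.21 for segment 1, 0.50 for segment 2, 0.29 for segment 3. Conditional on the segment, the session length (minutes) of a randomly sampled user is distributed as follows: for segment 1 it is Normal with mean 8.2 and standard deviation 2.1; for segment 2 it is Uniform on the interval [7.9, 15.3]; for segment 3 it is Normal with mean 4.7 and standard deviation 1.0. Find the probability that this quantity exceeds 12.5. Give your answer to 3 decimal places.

Conditional on each segment, P(X > 12.5): 1: 0.0202987; 2: 0.378378; 3: 3.10862e-15.
By total probability, P(X > 12.5) = 0.21·0.0202987 + 0.5·0.378378 + 0.29·3.10862e-15 = 0.193452.

0.193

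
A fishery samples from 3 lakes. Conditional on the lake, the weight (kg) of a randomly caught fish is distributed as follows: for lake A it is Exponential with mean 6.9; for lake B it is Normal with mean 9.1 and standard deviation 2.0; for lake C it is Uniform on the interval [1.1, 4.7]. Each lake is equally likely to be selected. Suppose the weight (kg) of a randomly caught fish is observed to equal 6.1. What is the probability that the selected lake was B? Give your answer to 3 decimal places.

0.520

Likelihoods f(6.1 | ·): A: 0.05987; B: 0.0647588; C: 0.
Posterior ∝ prior × likelihood. Numerator for B: 0.333333·0.0647588 = 0.0215863.
Normalizing constant: 0.333333·0.05987 + 0.333333·0.0647588 + 0.333333·0 = 0.0415429.
P(B | observation) = 0.0215863 / 0.0415429 = 0.519613.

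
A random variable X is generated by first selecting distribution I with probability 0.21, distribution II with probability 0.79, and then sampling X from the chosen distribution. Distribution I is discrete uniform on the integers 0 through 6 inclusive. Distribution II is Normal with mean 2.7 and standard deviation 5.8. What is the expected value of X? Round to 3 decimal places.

2.763

Component means — I: 3; II: 2.7.
E[X] = 0.21·3 + 0.79·2.7 = 2.763.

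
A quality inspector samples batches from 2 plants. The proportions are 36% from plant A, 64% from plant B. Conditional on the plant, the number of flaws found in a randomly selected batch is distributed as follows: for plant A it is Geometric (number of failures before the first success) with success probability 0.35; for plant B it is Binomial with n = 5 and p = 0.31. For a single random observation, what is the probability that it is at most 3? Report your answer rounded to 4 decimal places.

0.9135

Conditional on each plant, P(X ≤ 3): A: 0.821494; B: 0.965276.
By total probability, P(X ≤ 3) = 0.36·0.821494 + 0.64·0.965276 = 0.913514.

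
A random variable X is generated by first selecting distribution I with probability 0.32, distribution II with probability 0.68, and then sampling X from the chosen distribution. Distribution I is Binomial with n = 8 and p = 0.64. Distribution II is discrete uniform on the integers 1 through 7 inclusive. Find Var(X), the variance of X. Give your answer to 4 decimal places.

3.5828

Per component, I: μ=5.12, E[X²]=28.0576; II: μ=4, E[X²]=20.
E[X] = 0.32·5.12 + 0.68·4 = 4.3584.
E[X²] = 0.32·28.0576 + 0.68·20 = 22.5784.
Var(X) = E[X²] − (E[X])² = 22.5784 − 18.9957 = 3.58278.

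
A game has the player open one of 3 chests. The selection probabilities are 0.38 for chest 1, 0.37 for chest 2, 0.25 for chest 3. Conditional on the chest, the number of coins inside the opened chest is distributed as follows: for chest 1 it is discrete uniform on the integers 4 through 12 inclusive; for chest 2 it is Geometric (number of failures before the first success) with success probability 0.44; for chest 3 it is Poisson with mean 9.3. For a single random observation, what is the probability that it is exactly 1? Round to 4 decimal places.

Conditional on each chest, P(X = 1): 1: 0; 2: 0.2464; 3: 0.000850245.
By total probability, P(X = 1) = 0.38·0 + 0.37·0.2464 + 0.25·0.000850245 = 0.0913806.

0.0914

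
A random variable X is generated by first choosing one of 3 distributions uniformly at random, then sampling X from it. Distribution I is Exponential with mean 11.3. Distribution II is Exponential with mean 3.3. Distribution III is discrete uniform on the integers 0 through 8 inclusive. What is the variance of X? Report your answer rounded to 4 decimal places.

Per component, I: μ=11.3, E[X²]=255.38; II: μ=3.3, E[X²]=21.78; III: μ=4, E[X²]=22.6667.
E[X] = 0.333333·11.3 + 0.333333·3.3 + 0.333333·4 = 6.2.
E[X²] = 0.333333·255.38 + 0.333333·21.78 + 0.333333·22.6667 = 99.9422.
Var(X) = E[X²] − (E[X])² = 99.9422 − 38.44 = 61.5022.

61.5022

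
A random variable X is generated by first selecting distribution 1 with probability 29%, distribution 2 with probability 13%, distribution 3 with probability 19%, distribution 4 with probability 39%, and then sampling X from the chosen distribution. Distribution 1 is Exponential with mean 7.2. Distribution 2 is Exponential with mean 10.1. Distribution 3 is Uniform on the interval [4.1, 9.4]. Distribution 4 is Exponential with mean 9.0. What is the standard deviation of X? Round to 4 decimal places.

Per component, 1: μ=7.2, E[X²]=103.68; 2: μ=10.1, E[X²]=204.02; 3: μ=6.75, E[X²]=47.9033; 4: μ=9, E[X²]=162.
E[X] = 0.29·7.2 + 0.13·10.1 + 0.19·6.75 + 0.39·9 = 8.1935.
E[X²] = 0.29·103.68 + 0.13·204.02 + 0.19·47.9033 + 0.39·162 = 128.871.
Var(X) = E[X²] − (E[X])² = 128.871 − 67.1334 = 61.738.
SD(X) = √61.738 = 7.85735.

7.8574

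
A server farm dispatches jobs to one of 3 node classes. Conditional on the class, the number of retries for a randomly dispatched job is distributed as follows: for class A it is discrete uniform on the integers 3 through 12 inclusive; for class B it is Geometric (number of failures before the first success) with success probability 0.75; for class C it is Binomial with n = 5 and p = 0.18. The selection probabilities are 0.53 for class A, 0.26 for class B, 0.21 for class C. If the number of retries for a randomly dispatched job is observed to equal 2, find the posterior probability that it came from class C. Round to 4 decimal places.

0.7548

Likelihoods P(X=2 | ·): A: 0; B: 0.046875; C: 0.178643.
Posterior ∝ prior × likelihood. Numerator for C: 0.21·0.178643 = 0.0375151.
Normalizing constant: 0.53·0 + 0.26·0.046875 + 0.21·0.178643 = 0.0497026.
P(C | observation) = 0.0375151 / 0.0497026 = 0.754791.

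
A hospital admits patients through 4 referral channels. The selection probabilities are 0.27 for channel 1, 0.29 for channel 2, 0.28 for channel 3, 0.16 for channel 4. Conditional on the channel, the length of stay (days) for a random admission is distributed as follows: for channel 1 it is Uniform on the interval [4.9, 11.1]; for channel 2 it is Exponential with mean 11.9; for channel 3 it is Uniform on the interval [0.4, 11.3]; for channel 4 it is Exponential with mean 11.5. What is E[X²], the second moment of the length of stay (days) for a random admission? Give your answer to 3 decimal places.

154.953

For each component E[X²] = Var + (mean)², giving 1: 67.2033; 2: 283.22; 3: 44.1233; 4: 264.5.
Overall E[X²] = 0.27·67.2033 + 0.29·283.22 + 0.28·44.1233 + 0.16·264.5 = 154.953.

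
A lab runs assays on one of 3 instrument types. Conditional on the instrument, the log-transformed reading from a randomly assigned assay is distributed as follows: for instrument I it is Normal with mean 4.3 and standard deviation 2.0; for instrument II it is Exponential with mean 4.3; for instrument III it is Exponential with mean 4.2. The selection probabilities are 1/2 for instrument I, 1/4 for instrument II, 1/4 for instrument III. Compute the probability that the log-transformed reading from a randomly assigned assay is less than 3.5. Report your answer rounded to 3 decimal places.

0.453

Conditional on each instrument, P(X < 3.5): I: 0.344578; II: 0.556897; III: 0.565402.
By total probability, P(X < 3.5) = 0.5·0.344578 + 0.25·0.556897 + 0.25·0.565402 = 0.452864.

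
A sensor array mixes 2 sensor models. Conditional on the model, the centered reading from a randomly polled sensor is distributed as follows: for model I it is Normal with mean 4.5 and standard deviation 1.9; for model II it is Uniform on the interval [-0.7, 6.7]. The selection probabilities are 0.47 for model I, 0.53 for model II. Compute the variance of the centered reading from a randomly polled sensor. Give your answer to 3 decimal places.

Per component, I: μ=4.5, E[X²]=23.86; II: μ=3, E[X²]=13.5633.
E[X] = 0.47·4.5 + 0.53·3 = 3.705.
E[X²] = 0.47·23.86 + 0.53·13.5633 = 18.4028.
Var(X) = E[X²] − (E[X])² = 18.4028 − 13.727 = 4.67574.

4.676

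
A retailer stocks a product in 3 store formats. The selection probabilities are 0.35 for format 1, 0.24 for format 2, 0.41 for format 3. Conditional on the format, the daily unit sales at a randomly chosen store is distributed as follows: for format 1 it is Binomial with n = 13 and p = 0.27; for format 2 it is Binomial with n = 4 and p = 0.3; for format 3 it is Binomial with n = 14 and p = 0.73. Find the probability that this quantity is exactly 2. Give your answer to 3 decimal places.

0.126

Conditional on each format, P(X = 2): 1: 0.178391; 2: 0.2646; 3: 7.27867e-06.
By total probability, P(X = 2) = 0.35·0.178391 + 0.24·0.2646 + 0.41·7.27867e-06 = 0.125944.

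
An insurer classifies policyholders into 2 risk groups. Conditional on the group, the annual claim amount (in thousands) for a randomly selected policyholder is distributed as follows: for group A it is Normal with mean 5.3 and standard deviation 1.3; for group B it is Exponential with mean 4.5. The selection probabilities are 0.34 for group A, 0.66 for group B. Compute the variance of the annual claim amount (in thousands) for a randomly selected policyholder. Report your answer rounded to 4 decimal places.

14.0832

Per component, A: μ=5.3, E[X²]=29.78; B: μ=4.5, E[X²]=40.5.
E[X] = 0.34·5.3 + 0.66·4.5 = 4.772.
E[X²] = 0.34·29.78 + 0.66·40.5 = 36.8552.
Var(X) = E[X²] − (E[X])² = 36.8552 − 22.772 = 14.0832.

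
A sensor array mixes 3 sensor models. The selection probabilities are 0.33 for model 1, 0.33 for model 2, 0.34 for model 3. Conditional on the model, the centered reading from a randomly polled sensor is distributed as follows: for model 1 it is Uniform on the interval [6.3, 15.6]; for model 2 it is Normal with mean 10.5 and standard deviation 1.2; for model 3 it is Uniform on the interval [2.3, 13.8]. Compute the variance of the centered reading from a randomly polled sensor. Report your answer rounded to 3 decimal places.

Per component, 1: μ=10.95, E[X²]=127.11; 2: μ=10.5, E[X²]=111.69; 3: μ=8.05, E[X²]=75.8233.
E[X] = 0.33·10.95 + 0.33·10.5 + 0.34·8.05 = 9.8155.
E[X²] = 0.33·127.11 + 0.33·111.69 + 0.34·75.8233 = 104.584.
Var(X) = E[X²] − (E[X])² = 104.584 − 96.344 = 8.23989.

8.240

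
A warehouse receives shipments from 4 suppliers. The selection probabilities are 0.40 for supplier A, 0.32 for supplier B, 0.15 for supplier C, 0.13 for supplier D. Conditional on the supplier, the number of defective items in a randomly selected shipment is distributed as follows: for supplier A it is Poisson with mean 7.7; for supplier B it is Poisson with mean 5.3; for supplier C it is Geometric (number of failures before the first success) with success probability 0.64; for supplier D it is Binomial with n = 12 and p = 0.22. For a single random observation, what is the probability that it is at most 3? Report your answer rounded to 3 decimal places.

0.336

Conditional on each supplier, P(X ≤ 3): A: 0.0518188; B: 0.22541; C: 0.983204; D: 0.73899.
By total probability, P(X ≤ 3) = 0.4·0.0518188 + 0.32·0.22541 + 0.15·0.983204 + 0.13·0.73899 = 0.336408.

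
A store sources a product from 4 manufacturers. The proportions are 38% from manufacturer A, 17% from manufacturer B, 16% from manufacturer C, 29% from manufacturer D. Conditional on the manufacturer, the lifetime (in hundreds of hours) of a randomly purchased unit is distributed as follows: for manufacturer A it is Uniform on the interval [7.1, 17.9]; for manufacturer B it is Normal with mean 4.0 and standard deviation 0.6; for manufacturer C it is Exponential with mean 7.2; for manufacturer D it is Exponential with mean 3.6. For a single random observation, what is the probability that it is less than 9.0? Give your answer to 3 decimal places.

Conditional on each manufacturer, P(X < 9.0): A: 0.175926; B: 1; C: 0.713495; D: 0.917915.
By total probability, P(X < 9.0) = 0.38·0.175926 + 0.17·1 + 0.16·0.713495 + 0.29·0.917915 = 0.617206.

0.617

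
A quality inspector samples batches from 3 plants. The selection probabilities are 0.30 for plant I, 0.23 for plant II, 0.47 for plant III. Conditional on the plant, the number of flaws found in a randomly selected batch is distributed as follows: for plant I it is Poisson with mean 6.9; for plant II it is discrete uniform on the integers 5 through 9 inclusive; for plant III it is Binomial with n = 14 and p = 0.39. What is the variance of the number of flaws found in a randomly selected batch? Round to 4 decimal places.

4.6448

Per component, I: μ=6.9, E[X²]=54.51; II: μ=7, E[X²]=51; III: μ=5.46, E[X²]=33.1422.
E[X] = 0.3·6.9 + 0.23·7 + 0.47·5.46 = 6.2462.
E[X²] = 0.3·54.51 + 0.23·51 + 0.47·33.1422 = 43.6598.
Var(X) = E[X²] − (E[X])² = 43.6598 − 39.015 = 4.64482.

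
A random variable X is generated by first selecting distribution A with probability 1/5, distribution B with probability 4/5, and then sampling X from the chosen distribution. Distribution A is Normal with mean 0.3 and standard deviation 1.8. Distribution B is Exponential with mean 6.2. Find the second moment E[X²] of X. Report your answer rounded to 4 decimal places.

62.1700

For each component E[X²] = Var + (mean)², giving A: 3.33; B: 76.88.
Overall E[X²] = 0.2·3.33 + 0.8·76.88 = 62.17.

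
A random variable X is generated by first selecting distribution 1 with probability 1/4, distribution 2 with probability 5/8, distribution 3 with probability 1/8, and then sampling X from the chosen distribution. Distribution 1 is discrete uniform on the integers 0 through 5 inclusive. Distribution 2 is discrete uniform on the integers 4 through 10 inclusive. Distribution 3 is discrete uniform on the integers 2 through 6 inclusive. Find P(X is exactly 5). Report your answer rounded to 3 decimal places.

Conditional on each component, P(X = 5): 1: 0.166667; 2: 0.142857; 3: 0.2.
By total probability, P(X = 5) = 0.25·0.166667 + 0.625·0.142857 + 0.125·0.2 = 0.155952.

0.156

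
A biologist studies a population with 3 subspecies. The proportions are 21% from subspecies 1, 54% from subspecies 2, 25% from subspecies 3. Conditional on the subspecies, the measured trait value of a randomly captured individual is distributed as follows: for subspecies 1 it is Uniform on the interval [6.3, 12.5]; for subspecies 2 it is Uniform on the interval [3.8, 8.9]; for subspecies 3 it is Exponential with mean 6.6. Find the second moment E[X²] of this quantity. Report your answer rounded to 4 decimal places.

63.9529

For each component E[X²] = Var + (mean)², giving 1: 91.5633; 2: 42.49; 3: 87.12.
Overall E[X²] = 0.21·91.5633 + 0.54·42.49 + 0.25·87.12 = 63.9529.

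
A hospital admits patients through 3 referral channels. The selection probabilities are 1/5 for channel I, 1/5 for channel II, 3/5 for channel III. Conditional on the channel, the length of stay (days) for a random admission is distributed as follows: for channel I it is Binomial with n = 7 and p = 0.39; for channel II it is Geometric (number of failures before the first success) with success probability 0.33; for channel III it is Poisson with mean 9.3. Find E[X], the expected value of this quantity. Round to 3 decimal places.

6.532

Component means — I: 2.73; II: 2.0303; III: 9.3.
E[X] = 0.2·2.73 + 0.2·2.0303 + 0.6·9.3 = 6.53206.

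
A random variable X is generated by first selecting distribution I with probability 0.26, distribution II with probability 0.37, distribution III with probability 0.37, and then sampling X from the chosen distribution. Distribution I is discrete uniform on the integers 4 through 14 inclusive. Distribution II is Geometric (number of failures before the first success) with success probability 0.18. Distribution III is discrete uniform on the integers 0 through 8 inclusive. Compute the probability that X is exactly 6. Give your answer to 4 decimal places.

Conditional on each component, P(X = 6): I: 0.0909091; II: 0.0547212; III: 0.111111.
By total probability, P(X = 6) = 0.26·0.0909091 + 0.37·0.0547212 + 0.37·0.111111 = 0.0849943.

0.0850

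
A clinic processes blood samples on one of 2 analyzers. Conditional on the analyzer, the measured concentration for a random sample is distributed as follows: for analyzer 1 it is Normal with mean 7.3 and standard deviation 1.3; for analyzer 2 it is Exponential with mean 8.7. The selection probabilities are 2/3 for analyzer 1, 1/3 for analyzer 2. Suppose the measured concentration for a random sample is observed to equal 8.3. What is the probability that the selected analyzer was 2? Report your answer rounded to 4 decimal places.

0.0884

Likelihoods f(8.3 | ·): 1: 0.228285; 2: 0.0442745.
Posterior ∝ prior × likelihood. Numerator for 2: 0.333333·0.0442745 = 0.0147582.
Normalizing constant: 0.666667·0.228285 + 0.333333·0.0442745 = 0.166948.
P(2 | observation) = 0.0147582 / 0.166948 = 0.0883998.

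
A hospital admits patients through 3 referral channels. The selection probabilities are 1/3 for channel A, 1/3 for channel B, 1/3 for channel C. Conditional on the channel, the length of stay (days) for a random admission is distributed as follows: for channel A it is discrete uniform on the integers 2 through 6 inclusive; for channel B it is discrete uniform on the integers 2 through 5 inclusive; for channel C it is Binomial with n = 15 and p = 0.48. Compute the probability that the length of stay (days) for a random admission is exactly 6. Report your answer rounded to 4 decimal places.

Conditional on each channel, P(X = 6): A: 0.2; B: 0; C: 0.170169.
By total probability, P(X = 6) = 0.333333·0.2 + 0.333333·0 + 0.333333·0.170169 = 0.12339.

0.1234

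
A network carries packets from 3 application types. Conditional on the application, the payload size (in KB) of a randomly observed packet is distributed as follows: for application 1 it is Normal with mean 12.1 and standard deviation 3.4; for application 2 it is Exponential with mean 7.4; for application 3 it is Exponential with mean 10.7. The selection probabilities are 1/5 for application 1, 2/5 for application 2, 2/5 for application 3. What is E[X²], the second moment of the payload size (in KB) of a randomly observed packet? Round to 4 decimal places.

For each component E[X²] = Var + (mean)², giving 1: 157.97; 2: 109.52; 3: 228.98.
Overall E[X²] = 0.2·157.97 + 0.4·109.52 + 0.4·228.98 = 166.994.

166.9940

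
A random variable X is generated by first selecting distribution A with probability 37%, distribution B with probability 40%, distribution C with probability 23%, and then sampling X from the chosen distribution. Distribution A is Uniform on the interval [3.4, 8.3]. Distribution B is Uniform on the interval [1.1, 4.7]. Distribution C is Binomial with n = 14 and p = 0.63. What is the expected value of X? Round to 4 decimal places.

5.3531

Component means — A: 5.85; B: 2.9; C: 8.82.
E[X] = 0.37·5.85 + 0.4·2.9 + 0.23·8.82 = 5.3531.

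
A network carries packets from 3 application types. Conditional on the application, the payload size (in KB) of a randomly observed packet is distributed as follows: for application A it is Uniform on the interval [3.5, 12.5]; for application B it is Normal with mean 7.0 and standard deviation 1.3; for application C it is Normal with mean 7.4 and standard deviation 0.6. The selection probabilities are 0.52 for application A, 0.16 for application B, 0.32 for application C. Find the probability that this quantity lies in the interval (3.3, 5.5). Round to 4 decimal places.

Conditional on each application, P(3.3 < X < 5.5): A: 0.222222; B: 0.122069; C: 0.000770985.
By total probability, P(3.3 < X < 5.5) = 0.52·0.222222 + 0.16·0.122069 + 0.32·0.000770985 = 0.135333.

0.1353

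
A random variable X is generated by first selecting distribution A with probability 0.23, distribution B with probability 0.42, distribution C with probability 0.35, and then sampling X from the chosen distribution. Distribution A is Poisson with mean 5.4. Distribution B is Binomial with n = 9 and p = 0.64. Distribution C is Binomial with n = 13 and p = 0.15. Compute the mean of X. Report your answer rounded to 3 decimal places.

4.344

Component means — A: 5.4; B: 5.76; C: 1.95.
E[X] = 0.23·5.4 + 0.42·5.76 + 0.35·1.95 = 4.3437.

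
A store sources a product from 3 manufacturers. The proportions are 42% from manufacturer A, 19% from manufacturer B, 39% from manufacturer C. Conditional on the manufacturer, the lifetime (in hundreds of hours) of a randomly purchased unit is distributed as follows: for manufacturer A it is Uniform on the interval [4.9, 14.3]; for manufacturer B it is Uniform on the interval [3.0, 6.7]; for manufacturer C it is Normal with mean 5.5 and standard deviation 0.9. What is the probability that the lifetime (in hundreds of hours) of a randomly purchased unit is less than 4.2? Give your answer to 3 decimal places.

0.091

Conditional on each manufacturer, P(X < 4.2): A: 0; B: 0.324324; C: 0.074307.
By total probability, P(X < 4.2) = 0.42·0 + 0.19·0.324324 + 0.39·0.074307 = 0.0906014.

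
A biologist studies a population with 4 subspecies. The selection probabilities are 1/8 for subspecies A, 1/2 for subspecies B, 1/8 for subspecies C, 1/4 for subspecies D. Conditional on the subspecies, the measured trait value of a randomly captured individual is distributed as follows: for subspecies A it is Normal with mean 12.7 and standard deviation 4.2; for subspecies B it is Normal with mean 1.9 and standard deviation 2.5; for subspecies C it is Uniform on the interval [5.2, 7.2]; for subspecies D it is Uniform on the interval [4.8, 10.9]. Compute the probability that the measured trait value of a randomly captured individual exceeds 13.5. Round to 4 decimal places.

Conditional on each subspecies, P(X > 13.5): A: 0.424468; B: 1.74205e-06; C: 0; D: 0.
By total probability, P(X > 13.5) = 0.125·0.424468 + 0.5·1.74205e-06 + 0.125·0 + 0.25·0 = 0.0530594.

0.0531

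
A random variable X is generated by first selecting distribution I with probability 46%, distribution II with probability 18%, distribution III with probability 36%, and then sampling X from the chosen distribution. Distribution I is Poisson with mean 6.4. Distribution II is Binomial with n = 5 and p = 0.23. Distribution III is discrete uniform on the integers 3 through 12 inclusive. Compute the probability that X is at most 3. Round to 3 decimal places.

Conditional on each component, P(X ≤ 3): I: 0.118919; II: 0.988582; III: 0.1.
By total probability, P(X ≤ 3) = 0.46·0.118919 + 0.18·0.988582 + 0.36·0.1 = 0.268647.

0.269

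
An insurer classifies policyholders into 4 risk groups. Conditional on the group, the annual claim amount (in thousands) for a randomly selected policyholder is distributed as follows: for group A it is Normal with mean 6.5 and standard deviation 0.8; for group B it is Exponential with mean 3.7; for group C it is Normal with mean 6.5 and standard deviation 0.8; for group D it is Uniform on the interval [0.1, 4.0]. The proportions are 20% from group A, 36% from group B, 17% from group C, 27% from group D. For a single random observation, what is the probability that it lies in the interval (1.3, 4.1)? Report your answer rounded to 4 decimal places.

0.3219

Conditional on each group, P(1.3 < X < 4.1): A: 0.0013499; B: 0.373553; C: 0.0013499; D: 0.692308.
By total probability, P(1.3 < X < 4.1) = 0.2·0.0013499 + 0.36·0.373553 + 0.17·0.0013499 + 0.27·0.692308 = 0.321902.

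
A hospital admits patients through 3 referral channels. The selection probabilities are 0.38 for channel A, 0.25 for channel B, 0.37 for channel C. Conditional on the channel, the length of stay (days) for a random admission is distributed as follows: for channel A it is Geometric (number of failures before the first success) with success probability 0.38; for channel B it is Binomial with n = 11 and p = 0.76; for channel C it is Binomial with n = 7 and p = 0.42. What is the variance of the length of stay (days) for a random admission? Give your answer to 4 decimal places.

Per component, A: μ=1.63158, E[X²]=6.95568; B: μ=8.36, E[X²]=71.896; C: μ=2.94, E[X²]=10.3488.
E[X] = 0.38·1.63158 + 0.25·8.36 + 0.37·2.94 = 3.7978.
E[X²] = 0.38·6.95568 + 0.25·71.896 + 0.37·10.3488 = 24.4462.
Var(X) = E[X²] − (E[X])² = 24.4462 − 14.4233 = 10.0229.

10.0229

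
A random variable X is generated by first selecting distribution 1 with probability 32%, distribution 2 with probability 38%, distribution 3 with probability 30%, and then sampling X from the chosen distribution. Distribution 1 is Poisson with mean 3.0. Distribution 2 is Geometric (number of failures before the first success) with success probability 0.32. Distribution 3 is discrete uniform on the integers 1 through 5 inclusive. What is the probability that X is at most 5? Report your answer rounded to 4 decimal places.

Conditional on each component, P(X ≤ 5): 1: 0.916082; 2: 0.901133; 3: 1.
By total probability, P(X ≤ 5) = 0.32·0.916082 + 0.38·0.901133 + 0.3·1 = 0.935577.

0.9356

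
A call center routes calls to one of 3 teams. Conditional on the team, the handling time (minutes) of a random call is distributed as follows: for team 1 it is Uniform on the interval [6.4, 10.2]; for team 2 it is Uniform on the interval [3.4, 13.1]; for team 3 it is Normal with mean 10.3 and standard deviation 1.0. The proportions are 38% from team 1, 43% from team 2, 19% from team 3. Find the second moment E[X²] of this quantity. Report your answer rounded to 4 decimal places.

79.6210

For each component E[X²] = Var + (mean)², giving 1: 70.0933; 2: 75.9033; 3: 107.09.
Overall E[X²] = 0.38·70.0933 + 0.43·75.9033 + 0.19·107.09 = 79.621.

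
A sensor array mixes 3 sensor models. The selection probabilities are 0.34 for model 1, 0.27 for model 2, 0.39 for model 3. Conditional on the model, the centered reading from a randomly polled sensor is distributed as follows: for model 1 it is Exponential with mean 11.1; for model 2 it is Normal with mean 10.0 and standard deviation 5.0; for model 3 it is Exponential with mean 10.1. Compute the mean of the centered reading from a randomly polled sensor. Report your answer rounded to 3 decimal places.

10.413

Component means — 1: 11.1; 2: 10; 3: 10.1.
E[X] = 0.34·11.1 + 0.27·10 + 0.39·10.1 = 10.413.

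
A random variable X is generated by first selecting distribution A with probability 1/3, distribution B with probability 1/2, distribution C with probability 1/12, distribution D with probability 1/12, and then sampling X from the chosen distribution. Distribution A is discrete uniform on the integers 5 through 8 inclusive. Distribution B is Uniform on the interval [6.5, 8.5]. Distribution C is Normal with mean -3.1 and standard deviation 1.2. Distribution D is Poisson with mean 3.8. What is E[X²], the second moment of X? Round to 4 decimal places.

45.2325

For each component E[X²] = Var + (mean)², giving A: 43.5; B: 56.5833; C: 11.05; D: 18.24.
Overall E[X²] = 0.333333·43.5 + 0.5·56.5833 + 0.0833333·11.05 + 0.0833333·18.24 = 45.2325.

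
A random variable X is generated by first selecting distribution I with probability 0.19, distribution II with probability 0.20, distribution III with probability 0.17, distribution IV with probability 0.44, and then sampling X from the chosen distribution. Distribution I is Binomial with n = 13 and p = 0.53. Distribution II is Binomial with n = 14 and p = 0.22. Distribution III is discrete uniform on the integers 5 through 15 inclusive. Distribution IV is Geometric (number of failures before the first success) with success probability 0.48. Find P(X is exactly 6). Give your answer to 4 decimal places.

0.0656

Conditional on each component, P(X = 6): I: 0.192689; II: 0.0466496; III: 0.0909091; IV: 0.00948989.
By total probability, P(X = 6) = 0.19·0.192689 + 0.2·0.0466496 + 0.17·0.0909091 + 0.44·0.00948989 = 0.065571.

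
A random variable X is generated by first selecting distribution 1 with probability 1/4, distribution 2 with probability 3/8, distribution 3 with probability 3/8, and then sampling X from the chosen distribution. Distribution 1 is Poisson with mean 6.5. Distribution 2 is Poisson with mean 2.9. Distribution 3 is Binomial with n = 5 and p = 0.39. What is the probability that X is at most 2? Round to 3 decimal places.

0.440

Conditional on each component, P(X ≤ 2): 1: 0.0430359; 2: 0.445963; 3: 0.699692.
By total probability, P(X ≤ 2) = 0.25·0.0430359 + 0.375·0.445963 + 0.375·0.699692 = 0.44038.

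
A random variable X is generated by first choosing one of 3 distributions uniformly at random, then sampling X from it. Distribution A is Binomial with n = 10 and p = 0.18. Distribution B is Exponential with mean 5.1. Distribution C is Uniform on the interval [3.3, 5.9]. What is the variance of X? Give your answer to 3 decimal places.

11.459

Per component, A: μ=1.8, E[X²]=4.716; B: μ=5.1, E[X²]=52.02; C: μ=4.6, E[X²]=21.7233.
E[X] = 0.333333·1.8 + 0.333333·5.1 + 0.333333·4.6 = 3.83333.
E[X²] = 0.333333·4.716 + 0.333333·52.02 + 0.333333·21.7233 = 26.1531.
Var(X) = E[X²] − (E[X])² = 26.1531 − 14.6944 = 11.4587.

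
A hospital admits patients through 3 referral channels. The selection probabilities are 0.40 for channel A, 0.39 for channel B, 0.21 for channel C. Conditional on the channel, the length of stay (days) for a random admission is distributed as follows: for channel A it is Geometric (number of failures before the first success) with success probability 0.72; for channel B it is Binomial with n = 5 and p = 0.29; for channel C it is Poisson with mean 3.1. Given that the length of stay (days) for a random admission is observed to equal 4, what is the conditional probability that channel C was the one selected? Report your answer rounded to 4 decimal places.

0.7589

Likelihoods P(X=4 | ·): A: 0.00442552; B: 0.0251085; C: 0.17335.
Posterior ∝ prior × likelihood. Numerator for C: 0.21·0.17335 = 0.0364034.
Normalizing constant: 0.4·0.00442552 + 0.39·0.0251085 + 0.21·0.17335 = 0.0479659.
P(C | observation) = 0.0364034 / 0.0479659 = 0.758943.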